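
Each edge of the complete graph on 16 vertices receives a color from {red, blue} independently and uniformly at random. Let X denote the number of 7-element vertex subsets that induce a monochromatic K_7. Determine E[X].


Let X = Σ_S X_S over the C(16, 7) = 11440 subsets S of size 7, where X_S = 1 if the K_7 on S is monochromatic.
For a fixed S, the K_7 on S has C(7, 2) = 21 edges. P[all 21 edges red] = (1/2)^21, and likewise for blue, so P[monochromatic] = 2·(1/2)^21 = 2^{1 − 21} = 1/1048576.
By linearity of expectation: E[X] = C(16, 7) · 2^{1 − 21} = 11440 · 1/1048576 = 715/65536.
Numerically: E[X] ≈ 0.0109.

E[X] = C(16,7)·2^(1−C(7,2)) = 715/65536 ≈ 0.0109.


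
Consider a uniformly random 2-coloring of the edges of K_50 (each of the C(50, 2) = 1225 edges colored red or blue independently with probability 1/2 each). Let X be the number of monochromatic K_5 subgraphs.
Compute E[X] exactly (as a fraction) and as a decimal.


Let X = Σ_S X_S over the C(50, 5) = 2118760 subsets S of size 5, where X_S = 1 if the K_5 on S is monochromatic.
For a fixed S, the K_5 on S has C(5, 2) = 10 edges. P[all 10 edges red] = (1/2)^10, and likewise for blue, so P[monochromatic] = 2·(1/2)^10 = 2^{1 − 10} = 1/512.
Summing: E[X] = C(50, 5) · 2^{1 − 10} = 2118760 · 1/512 = 264845/64.
Numerically: E[X] ≈ 4138.203.

E[X] = C(50,5)·2^(1−C(5,2)) = 264845/64 ≈ 4138.203.


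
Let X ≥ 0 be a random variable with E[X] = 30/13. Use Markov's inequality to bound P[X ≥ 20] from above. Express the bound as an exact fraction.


μ = E[X] = 30/13, a = 20.
Markov: P[X ≥ 20] ≤ μ/a = (30/13)/20 = 3/26.
Numerically: ≈ 0.115385.
(Since a = 20 > μ = 2.307692, the bound 3/26 is < 1 and informative.)

P[X ≥ 20] ≤ 3/26 ≈ 0.115385.


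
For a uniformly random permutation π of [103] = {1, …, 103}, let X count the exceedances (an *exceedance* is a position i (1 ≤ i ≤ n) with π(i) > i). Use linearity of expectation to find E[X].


Write X = Σ_{i=1}^{103} X_i, where X_i = 1_{π(i) > i}.
For each fixed i, π(i) is uniform over {1, …, 103} (marginal of a uniform permutation), so P[π(i) > i] = (n − i)/n. Summing: Σ_{i=1}^{103} (n − i)/n = (0 + 1 + … + 102)/103 = 103(103 − 1)/(2·103) = (103 − 1)/2.
Hence E[X] = Σ_{i=1}^{103} (103 − i)/103 = 51 ≈ 51.000.

E[X] = 51 = 51.000.


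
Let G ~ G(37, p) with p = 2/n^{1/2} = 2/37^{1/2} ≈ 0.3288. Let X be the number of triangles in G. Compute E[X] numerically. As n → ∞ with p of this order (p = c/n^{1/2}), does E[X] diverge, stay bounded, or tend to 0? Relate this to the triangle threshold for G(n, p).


Number of potential triangles: C(37, 3) = 7770.
Each occurs with probability p³ ≈ (0.3288)³ ≈ 3.554573e-02.
By linearity: E[X] = C(37, 3)·p³ ≈ 7770 · 3.554573e-02 ≈ 276.1903.
Since α = 1/2 < 1, p = c/n^{1/2} ≫ 1/n is above the triangle threshold p ~ 1/n. Asymptotically E[X] ~ (c³/6)·n^{3(1−α)} = (2³/6)·n^{1.5} → ∞; triangles are abundant w.h.p.

E[X] ≈ 276.1903; in regime p = Θ(1/n^{1/2}) E[X] diverges (above the triangle threshold p ~ 1/n).


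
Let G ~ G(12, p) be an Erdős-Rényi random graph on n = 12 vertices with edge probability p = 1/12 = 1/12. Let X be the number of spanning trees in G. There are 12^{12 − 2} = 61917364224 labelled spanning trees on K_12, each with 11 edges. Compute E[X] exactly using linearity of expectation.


K_12 has 12^{12 − 2} = 61917364224 labelled spanning trees.
For each such spanning tree H, let X_H = 1 if all 11 edges of H are present in G. Then P[X_H = 1] = p^{11} = (1/12)^{11} = 1/743008370688.
Summing the indicators: E[X] = Σ_H E[X_H] = 61917364224 · p^{11} = 61917364224 · 1/743008370688 = 1/12.
Numerically: E[X] ≈ 0.0833333.

E[X] = 61917364224 · (1/12)^{11} = 1/12 ≈ 0.0833333.


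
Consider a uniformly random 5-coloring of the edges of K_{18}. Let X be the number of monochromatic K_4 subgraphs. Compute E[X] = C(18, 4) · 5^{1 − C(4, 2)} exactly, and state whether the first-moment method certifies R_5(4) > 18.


E[X] = C(18, 4) · 5^{1 − 6} = 3060 · 5^{−5} = 3060/3125.
As a reduced fraction: E[X] = 612/625 ≈ 0.979200.
Is E[X] < 1? YES.
Since E[X] < 1, there exists a 5-coloring of K_{18} with no monochromatic K_4; hence R_5(4) > 18.

E[X] = 612/625 ≈ 0.979200; E[X] < 1, so R_5(4) > 18.


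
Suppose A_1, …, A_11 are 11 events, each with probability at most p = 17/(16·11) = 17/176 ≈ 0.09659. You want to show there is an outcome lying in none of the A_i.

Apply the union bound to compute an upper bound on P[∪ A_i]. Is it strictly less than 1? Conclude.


Union bound: P[∪_{i=1}^{11} A_i] ≤ Σ_i P[A_i] ≤ 11·p = 11·(17/176) = 17/16.
Numerically: 17/16 ≈ 1.06250.
Is 17/16 < 1? NO.
Since the bound 17/16 is ≥ 1, the union bound is uninformative here; it does NOT by itself certify existence.

11·p = 17/16 ≈ 1.06250; existence NOT certified by the union bound.


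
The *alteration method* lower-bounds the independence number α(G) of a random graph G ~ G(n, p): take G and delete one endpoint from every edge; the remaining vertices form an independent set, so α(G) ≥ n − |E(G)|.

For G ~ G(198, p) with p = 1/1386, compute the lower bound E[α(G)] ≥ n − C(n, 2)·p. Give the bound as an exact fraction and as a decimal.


E[|E(G)|] = C(198, 2)·p = 19503 · (1/1386) = 197/14.
E[α(G)] ≥ n − E[|E(G)|] = 198 − 197/14 = 2575/14.
Numerically: ≈ 183.9286.
(This is only a lower bound; the true E[α(G)] may be larger.)

E[α(G)] ≥ 2575/14 ≈ 183.9286.


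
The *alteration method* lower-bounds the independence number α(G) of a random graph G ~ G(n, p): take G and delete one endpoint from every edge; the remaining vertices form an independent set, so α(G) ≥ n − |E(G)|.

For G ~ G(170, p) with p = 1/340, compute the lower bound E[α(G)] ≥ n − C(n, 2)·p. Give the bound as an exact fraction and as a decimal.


E[|E(G)|] = C(170, 2)·p = 14365 · (1/340) = 169/4.
E[α(G)] ≥ n − E[|E(G)|] = 170 − 169/4 = 511/4.
Numerically: ≈ 127.75000.
(This is only a lower bound; the true E[α(G)] may be larger.)

E[α(G)] ≥ 511/4 ≈ 127.75000.


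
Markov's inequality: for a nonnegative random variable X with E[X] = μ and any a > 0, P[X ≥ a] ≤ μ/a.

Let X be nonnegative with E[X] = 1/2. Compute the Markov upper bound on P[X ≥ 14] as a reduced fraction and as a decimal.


μ = E[X] = 1/2, a = 14.
Markov: P[X ≥ 14] ≤ μ/a = (1/2)/14 = 1/28.
Numerically: ≈ 0.03571.
(Since a = 14 > μ = 0.50000, the bound 1/28 is < 1 and informative.)

P[X ≥ 14] ≤ 1/28 ≈ 0.03571.


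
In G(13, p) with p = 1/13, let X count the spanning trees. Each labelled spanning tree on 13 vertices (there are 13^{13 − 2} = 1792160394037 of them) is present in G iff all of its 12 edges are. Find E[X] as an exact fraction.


K_13 has 13^{13 − 2} = 1792160394037 labelled spanning trees.
For each such spanning tree H, let X_H = 1 if all 12 edges of H are present in G. Then P[X_H = 1] = p^{12} = (1/13)^{12} = 1/23298085122481.
By linearity: E[X] = Σ_H E[X_H] = 1792160394037 · p^{12} = 1792160394037 · 1/23298085122481 = 1/13.
Numerically: E[X] ≈ 0.07692.

E[X] = 1792160394037 · (1/13)^{12} = 1/13 ≈ 0.07692.


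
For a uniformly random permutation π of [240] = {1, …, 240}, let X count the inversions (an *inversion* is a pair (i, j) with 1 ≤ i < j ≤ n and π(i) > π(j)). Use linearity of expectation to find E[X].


Write X = Σ X_I over the C(240, 2) = 28680 pairs i < j, with X_I the indicator of one inversion.
There are 28680 indicators.
For each fixed pair i < j, the values π(i) and π(j) are two distinct elements of {1, …, 240} in uniformly random order; by symmetry P[π(i) > π(j)] = 1/2.
By linearity: E[X] = 28680 · (1/2) = C(240, 2) · (1/2) = 28680/2 = 14340 ≈ 14340.000.

E[X] = 14340 = 14340.000.


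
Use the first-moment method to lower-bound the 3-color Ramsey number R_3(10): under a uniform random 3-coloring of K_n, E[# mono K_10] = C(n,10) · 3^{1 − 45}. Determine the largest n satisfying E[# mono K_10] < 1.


We need C(n, 10) · 3^{1 − 45} < 1, i.e. C(n, 10) < 3^{45 − 1} = 984770902183611232881.
Check values of n near the boundary:
  n = 572: C(572, 10) = 954640815642161682606; 954640815642161682606 < 984770902183611232881? YES
  n = 573: C(573, 10) = 971597135635805762226; 971597135635805762226 < 984770902183611232881? YES
  n = 574: C(574, 10) = 988824035203816502691; 988824035203816502691 < 984770902183611232881? NO
The largest n with C(n, 10) < 984770902183611232881 is n = 573 (where E[X] = 35985079097622435638/36472996377170786403 ≈ 0.9866225). Hence R_3(10) > 573, i.e. R_3(10) ≥ 574.

Largest n = 573; hence R_3(10) > 573.


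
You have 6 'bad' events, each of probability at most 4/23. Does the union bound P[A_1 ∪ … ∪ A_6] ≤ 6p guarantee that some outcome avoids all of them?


Union bound: P[∪_{i=1}^{6} A_i] ≤ Σ_i P[A_i] ≤ 6·p = 6·(4/23) = 24/23.
Numerically: 24/23 ≈ 1.043478.
Is 24/23 < 1? NO.
Since the bound 24/23 is ≥ 1, the union bound is uninformative here; it does NOT by itself certify existence.

6·p = 24/23 ≈ 1.043478; existence NOT certified by the union bound.


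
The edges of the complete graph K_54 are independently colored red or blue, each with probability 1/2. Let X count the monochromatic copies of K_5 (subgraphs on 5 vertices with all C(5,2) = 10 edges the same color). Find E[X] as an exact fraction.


Let X = Σ_S X_S over the C(54, 5) = 3162510 subsets S of size 5, where X_S = 1 if the K_5 on S is monochromatic.
For a fixed S, the K_5 on S has C(5, 2) = 10 edges. P[all 10 edges red] = (1/2)^10, and likewise for blue, so P[monochromatic] = 2·(1/2)^10 = 2^{1 − 10} = 1/512.
By linearity of expectation: E[X] = C(54, 5) · 2^{1 − 10} = 3162510 · 1/512 = 1581255/256.
Numerically: E[X] ≈ 6176.777344.

E[X] = C(54,5)·2^(1−C(5,2)) = 1581255/256 ≈ 6176.777344.


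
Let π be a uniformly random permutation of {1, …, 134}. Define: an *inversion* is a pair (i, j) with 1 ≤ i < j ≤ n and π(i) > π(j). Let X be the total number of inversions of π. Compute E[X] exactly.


Write X = Σ X_I over the C(134, 2) = 8911 pairs i < j, with X_I the indicator of one inversion.
There are 8911 indicators.
For each fixed pair i < j, the values π(i) and π(j) are two distinct elements of {1, …, 134} in uniformly random order; by symmetry P[π(i) > π(j)] = 1/2.
By linearity: E[X] = 8911 · (1/2) = C(134, 2) · (1/2) = 8911/2 = 8911/2 ≈ 4455.500000.

E[X] = 8911/2 = 4455.500000.


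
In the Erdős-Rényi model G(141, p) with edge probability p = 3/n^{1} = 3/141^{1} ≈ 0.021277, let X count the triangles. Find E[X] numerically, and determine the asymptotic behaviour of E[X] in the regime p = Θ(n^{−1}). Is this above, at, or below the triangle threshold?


Number of potential triangles: C(141, 3) = 457310.
Each occurs with probability p³ ≈ (0.021277)³ ≈ 9.6317772e-06.
By linearity: E[X] = C(141, 3)·p³ ≈ 457310 · 9.6317772e-06 ≈ 4.40471.
Here α = 1, so p = 3/n is exactly at the triangle threshold p ~ 1/n. Asymptotically E[X] → c³/6 = 3³/6 = 9/2 ≈ 4.50000, a bounded constant. In this regime the triangle count is asymptotically Poisson(c³/6).

E[X] ≈ 4.40471; in regime p = Θ(1/n^{1}) E[X] stays bounded (at the triangle threshold p ~ 1/n).


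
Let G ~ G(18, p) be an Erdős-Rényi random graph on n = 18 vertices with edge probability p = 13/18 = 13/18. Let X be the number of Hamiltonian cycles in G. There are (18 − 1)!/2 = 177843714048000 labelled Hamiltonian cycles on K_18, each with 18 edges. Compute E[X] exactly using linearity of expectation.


K_18 has (18 − 1)!/2 = 177843714048000 labelled Hamiltonian cycles.
For each such Hamiltonian cycle H, let X_H = 1 if all 18 edges of H are present in G. Then P[X_H = 1] = p^{18} = (13/18)^{18} = 112455406951957393129/39346408075296537575424.
By linearity: E[X] = Σ_H E[X_H] = 177843714048000 · p^{18} = 177843714048000 · 112455406951957393129/39346408075296537575424 = 1674446952588776589016668875/3294258113514384.
Numerically: E[X] ≈ 5.08e+11.

E[X] = 177843714048000 · (13/18)^{18} = 1674446952588776589016668875/3294258113514384 ≈ 5.08e+11.


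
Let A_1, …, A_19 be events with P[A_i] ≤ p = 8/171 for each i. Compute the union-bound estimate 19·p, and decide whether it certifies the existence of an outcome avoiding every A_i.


Union bound: P[∪_{i=1}^{19} A_i] ≤ Σ_i P[A_i] ≤ 19·p = 19·(8/171) = 8/9.
Numerically: 8/9 ≈ 0.8888889.
Is 8/9 < 1? YES.
Since P[∪ A_i] ≤ 8/9 < 1, the complement has P[∩ A_i^c] ≥ 1 − 8/9 = 1/9 > 0, so some outcome avoids every A_i.

19·p = 8/9 ≈ 0.8888889; existence CERTIFIED by the union bound.


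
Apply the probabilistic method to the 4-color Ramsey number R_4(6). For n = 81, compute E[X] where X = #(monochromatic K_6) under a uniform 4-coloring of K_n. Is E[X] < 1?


E[X] = C(81, 6) · 4^{1 − 15} = 324540216 · 4^{−14} = 324540216/268435456.
As a reduced fraction: E[X] = 40567527/33554432 ≈ 1.20901.
Is E[X] < 1? NO.
Since E[X] ≥ 1, the first-moment bound is inconclusive at n = 81; it does NOT by itself certify R_4(6) > 81.

E[X] = 40567527/33554432 ≈ 1.20901; E[X] ≥ 1; first-moment method inconclusive here.


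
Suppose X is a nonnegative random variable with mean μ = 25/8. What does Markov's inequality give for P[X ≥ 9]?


μ = E[X] = 25/8, a = 9.
Markov: P[X ≥ 9] ≤ μ/a = (25/8)/9 = 25/72.
Numerically: ≈ 0.34722.
(Since a = 9 > μ = 3.12500, the bound 25/72 is < 1 and informative.)

P[X ≥ 9] ≤ 25/72 ≈ 0.34722.


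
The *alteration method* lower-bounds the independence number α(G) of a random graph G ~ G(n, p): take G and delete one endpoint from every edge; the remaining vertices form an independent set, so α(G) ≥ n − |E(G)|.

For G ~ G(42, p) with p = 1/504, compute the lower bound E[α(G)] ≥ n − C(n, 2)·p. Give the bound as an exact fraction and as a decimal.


E[|E(G)|] = C(42, 2)·p = 861 · (1/504) = 41/24.
E[α(G)] ≥ n − E[|E(G)|] = 42 − 41/24 = 967/24.
Numerically: ≈ 40.2917.
(This is only a lower bound; the true E[α(G)] may be larger.)

E[α(G)] ≥ 967/24 ≈ 40.2917.


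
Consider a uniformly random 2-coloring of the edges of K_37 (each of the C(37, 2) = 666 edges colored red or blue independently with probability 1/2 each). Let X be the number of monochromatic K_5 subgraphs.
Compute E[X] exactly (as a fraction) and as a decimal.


Let X = Σ_S X_S over the C(37, 5) = 435897 subsets S of size 5, where X_S = 1 if the K_5 on S is monochromatic.
For a fixed S, the K_5 on S has C(5, 2) = 10 edges. P[all 10 edges red] = (1/2)^10, and likewise for blue, so P[monochromatic] = 2·(1/2)^10 = 2^{1 − 10} = 1/512.
By linearity: E[X] = C(37, 5) · 2^{1 − 10} = 435897 · 1/512 = 435897/512.
Numerically: E[X] ≈ 851.3613.

E[X] = C(37,5)·2^(1−C(5,2)) = 435897/512 ≈ 851.3613.


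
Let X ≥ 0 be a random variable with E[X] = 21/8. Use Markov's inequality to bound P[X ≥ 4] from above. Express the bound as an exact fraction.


μ = E[X] = 21/8, a = 4.
Markov: P[X ≥ 4] ≤ μ/a = (21/8)/4 = 21/32.
Numerically: ≈ 0.6562.
(Since a = 4 > μ = 2.6250, the bound 21/32 is < 1 and informative.)

P[X ≥ 4] ≤ 21/32 ≈ 0.6562.


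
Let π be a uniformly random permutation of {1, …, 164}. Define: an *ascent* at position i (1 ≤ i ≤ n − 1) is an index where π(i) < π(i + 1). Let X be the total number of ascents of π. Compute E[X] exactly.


Write X = Σ X_I over i = 1, …, 163, with X_I the indicator of one ascent.
There are 163 indicators.
For each fixed i, the pair (π(i), π(i+1)) is a uniformly random ordered pair of distinct values from {1, …, 164}; by symmetry P[π(i) < π(i+1)] = 1/2.
By linearity: E[X] = 163 · (1/2) = (164 − 1) · (1/2) = 163/2 ≈ 81.500000.

E[X] = 163/2 = 81.500000.


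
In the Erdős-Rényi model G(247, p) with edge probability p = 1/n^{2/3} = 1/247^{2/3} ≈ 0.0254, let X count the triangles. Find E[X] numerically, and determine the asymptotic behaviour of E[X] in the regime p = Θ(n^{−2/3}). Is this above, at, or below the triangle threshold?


Number of potential triangles: C(247, 3) = 2481115.
Each occurs with probability p³ ≈ (0.0254)³ ≈ 1.63910e-05.
By linearity: E[X] = C(247, 3)·p³ ≈ 2481115 · 1.63910e-05 ≈ 40.668.
Since α = 2/3 < 1, p = c/n^{2/3} ≫ 1/n is above the triangle threshold p ~ 1/n. Asymptotically E[X] ~ (c³/6)·n^{3(1−α)} = (1³/6)·n^{1} → ∞; triangles are abundant w.h.p.

E[X] ≈ 40.668; in regime p = Θ(1/n^{2/3}) E[X] diverges (above the triangle threshold p ~ 1/n).


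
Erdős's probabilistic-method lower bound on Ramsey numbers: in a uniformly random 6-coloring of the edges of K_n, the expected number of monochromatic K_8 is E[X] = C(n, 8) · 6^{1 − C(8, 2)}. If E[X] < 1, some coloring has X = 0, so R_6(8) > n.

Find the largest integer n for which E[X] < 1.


We need C(n, 8) · 6^{1 − 28} < 1, i.e. C(n, 8) < 6^{28 − 1} = 1023490369077469249536.
Check values of n near the boundary:
  n = 1589: C(1589, 8) = 990389025825605844438; 990389025825605844438 < 1023490369077469249536? YES
  n = 1590: C(1590, 8) = 995397314198933813310; 995397314198933813310 < 1023490369077469249536? YES
  n = 1591: C(1591, 8) = 1000427749141189953870; 1000427749141189953870 < 1023490369077469249536? YES
  n = 1592: C(1592, 8) = 1005480414540892933435; 1005480414540892933435 < 1023490369077469249536? YES
  n = 1593: C(1593, 8) = 1010555394551193970323; 1010555394551193970323 < 1023490369077469249536? YES
  n = 1594: C(1594, 8) = 1015652773590544255167; 1015652773590544255167 < 1023490369077469249536? YES
  n = 1595: C(1595, 8) = 1020772636343363633895; 1020772636343363633895 < 1023490369077469249536? YES
  n = 1596: C(1596, 8) = 1025915067760710553965; 1025915067760710553965 < 1023490369077469249536? NO
  n = 1597: C(1597, 8) = 1031080153060953275445; 1031080153060953275445 < 1023490369077469249536? NO
The largest n with C(n, 8) < 1023490369077469249536 is n = 1595 (where E[X] = 113419181815929292655/113721152119718805504 ≈ 0.997). Hence R_6(8) > 1595, i.e. R_6(8) ≥ 1596.

Largest n = 1595; hence R_6(8) > 1595.


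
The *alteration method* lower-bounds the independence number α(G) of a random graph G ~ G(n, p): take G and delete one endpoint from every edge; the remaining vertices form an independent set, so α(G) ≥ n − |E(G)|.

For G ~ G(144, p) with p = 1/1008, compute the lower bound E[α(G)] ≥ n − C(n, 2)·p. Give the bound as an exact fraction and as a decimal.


E[|E(G)|] = C(144, 2)·p = 10296 · (1/1008) = 143/14.
E[α(G)] ≥ n − E[|E(G)|] = 144 − 143/14 = 1873/14.
Numerically: ≈ 133.7857.
(This is only a lower bound; the true E[α(G)] may be larger.)

E[α(G)] ≥ 1873/14 ≈ 133.7857.


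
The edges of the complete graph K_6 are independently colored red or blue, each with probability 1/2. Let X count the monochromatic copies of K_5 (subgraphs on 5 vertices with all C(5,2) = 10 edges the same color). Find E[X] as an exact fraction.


Let X = Σ_S X_S over the C(6, 5) = 6 subsets S of size 5, where X_S = 1 if the K_5 on S is monochromatic.
For a fixed S, the K_5 on S has C(5, 2) = 10 edges. P[all 10 edges red] = (1/2)^10, and likewise for blue, so P[monochromatic] = 2·(1/2)^10 = 2^{1 − 10} = 1/512.
By linearity: E[X] = C(6, 5) · 2^{1 − 10} = 6 · 1/512 = 3/256.
Numerically: E[X] ≈ 0.011719.

E[X] = C(6,5)·2^(1−C(5,2)) = 3/256 ≈ 0.011719.


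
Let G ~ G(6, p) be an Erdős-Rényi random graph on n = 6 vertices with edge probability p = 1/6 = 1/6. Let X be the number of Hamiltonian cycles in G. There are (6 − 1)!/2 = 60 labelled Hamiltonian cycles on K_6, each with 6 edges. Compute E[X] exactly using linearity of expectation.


K_6 has (6 − 1)!/2 = 60 labelled Hamiltonian cycles.
For each such Hamiltonian cycle H, let X_H = 1 if all 6 edges of H are present in G. Then P[X_H = 1] = p^{6} = (1/6)^{6} = 1/46656.
Summing the indicators: E[X] = Σ_H E[X_H] = 60 · p^{6} = 60 · 1/46656 = 5/3888.
Numerically: E[X] ≈ 0.001286.

E[X] = 60 · (1/6)^{6} = 5/3888 ≈ 0.001286.


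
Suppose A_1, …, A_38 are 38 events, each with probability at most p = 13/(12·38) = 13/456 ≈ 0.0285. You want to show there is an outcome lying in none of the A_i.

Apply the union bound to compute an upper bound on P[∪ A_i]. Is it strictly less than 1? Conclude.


Union bound: P[∪_{i=1}^{38} A_i] ≤ Σ_i P[A_i] ≤ 38·p = 38·(13/456) = 13/12.
Numerically: 13/12 ≈ 1.0833.
Is 13/12 < 1? NO.
Since the bound 13/12 is ≥ 1, the union bound is uninformative here; it does NOT by itself certify existence.

38·p = 13/12 ≈ 1.0833; existence NOT certified by the union bound.


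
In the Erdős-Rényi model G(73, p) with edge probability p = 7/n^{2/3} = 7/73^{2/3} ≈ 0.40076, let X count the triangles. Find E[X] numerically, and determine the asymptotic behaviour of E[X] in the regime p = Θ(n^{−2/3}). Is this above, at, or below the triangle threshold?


Number of potential triangles: C(73, 3) = 62196.
Each occurs with probability p³ ≈ (0.40076)³ ≈ 6.4364796e-02.
By linearity: E[X] = C(73, 3)·p³ ≈ 62196 · 6.4364796e-02 ≈ 4003.23288.
Since α = 2/3 < 1, p = c/n^{2/3} ≫ 1/n is above the triangle threshold p ~ 1/n. Asymptotically E[X] ~ (c³/6)·n^{3(1−α)} = (7³/6)·n^{1} → ∞; triangles are abundant w.h.p.

E[X] ≈ 4003.23288; in regime p = Θ(1/n^{2/3}) E[X] diverges (above the triangle threshold p ~ 1/n).


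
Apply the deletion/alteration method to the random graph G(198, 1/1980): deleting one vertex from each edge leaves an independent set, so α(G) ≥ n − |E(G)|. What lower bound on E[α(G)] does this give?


E[|E(G)|] = C(198, 2)·p = 19503 · (1/1980) = 197/20.
E[α(G)] ≥ n − E[|E(G)|] = 198 − 197/20 = 3763/20.
Numerically: ≈ 188.15000.
(This is only a lower bound; the true E[α(G)] may be larger.)

E[α(G)] ≥ 3763/20 ≈ 188.15000.


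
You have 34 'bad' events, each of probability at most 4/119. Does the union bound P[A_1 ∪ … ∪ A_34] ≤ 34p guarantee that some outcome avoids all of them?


Union bound: P[∪_{i=1}^{34} A_i] ≤ Σ_i P[A_i] ≤ 34·p = 34·(4/119) = 8/7.
Numerically: 8/7 ≈ 1.1429.
Is 8/7 < 1? NO.
Since the bound 8/7 is ≥ 1, the union bound is uninformative here; it does NOT by itself certify existence.

34·p = 8/7 ≈ 1.1429; existence NOT certified by the union bound.


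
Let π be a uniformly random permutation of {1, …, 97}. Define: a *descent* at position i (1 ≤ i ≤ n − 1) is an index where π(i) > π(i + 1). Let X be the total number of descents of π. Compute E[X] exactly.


Write X = Σ X_I over i = 1, …, 96, with X_I the indicator of one descent.
There are 96 indicators.
For each fixed i, the pair (π(i), π(i+1)) is a uniformly random ordered pair of distinct values from {1, …, 97}; by symmetry P[π(i) > π(i+1)] = 1/2.
By linearity: E[X] = 96 · (1/2) = (97 − 1) · (1/2) = 48 ≈ 48.00000.

E[X] = 48 = 48.00000.


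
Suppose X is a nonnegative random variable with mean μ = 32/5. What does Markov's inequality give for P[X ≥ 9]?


μ = E[X] = 32/5, a = 9.
Markov: P[X ≥ 9] ≤ μ/a = (32/5)/9 = 32/45.
Numerically: ≈ 0.711111.
(Since a = 9 > μ = 6.400000, the bound 32/45 is < 1 and informative.)

P[X ≥ 9] ≤ 32/45 ≈ 0.711111.


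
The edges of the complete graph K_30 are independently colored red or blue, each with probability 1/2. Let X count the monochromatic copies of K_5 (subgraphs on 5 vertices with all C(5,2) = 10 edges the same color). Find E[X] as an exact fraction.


Let X = Σ_S X_S over the C(30, 5) = 142506 subsets S of size 5, where X_S = 1 if the K_5 on S is monochromatic.
For a fixed S, the K_5 on S has C(5, 2) = 10 edges. P[all 10 edges red] = (1/2)^10, and likewise for blue, so P[monochromatic] = 2·(1/2)^10 = 2^{1 − 10} = 1/512.
By linearity of expectation: E[X] = C(30, 5) · 2^{1 − 10} = 142506 · 1/512 = 71253/256.
Numerically: E[X] ≈ 278.33203.

E[X] = C(30,5)·2^(1−C(5,2)) = 71253/256 ≈ 278.33203.


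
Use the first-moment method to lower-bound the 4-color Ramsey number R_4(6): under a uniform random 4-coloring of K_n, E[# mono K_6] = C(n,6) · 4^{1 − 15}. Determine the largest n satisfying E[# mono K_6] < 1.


We need C(n, 6) · 4^{1 − 15} < 1, i.e. C(n, 6) < 4^{15 − 1} = 268435456.
Check values of n near the boundary:
  n = 74: C(74, 6) = 185250786; 185250786 < 268435456? YES
  n = 75: C(75, 6) = 201359550; 201359550 < 268435456? YES
  n = 76: C(76, 6) = 218618940; 218618940 < 268435456? YES
  n = 77: C(77, 6) = 237093780; 237093780 < 268435456? YES
  n = 78: C(78, 6) = 256851595; 256851595 < 268435456? YES
  n = 79: C(79, 6) = 277962685; 277962685 < 268435456? NO
  n = 80: C(80, 6) = 300500200; 300500200 < 268435456? NO
  n = 81: C(81, 6) = 324540216; 324540216 < 268435456? NO
The largest n with C(n, 6) < 268435456 is n = 78 (where E[X] = 256851595/268435456 ≈ 0.957). Hence R_4(6) > 78, i.e. R_4(6) ≥ 79.

Largest n = 78; hence R_4(6) > 78.


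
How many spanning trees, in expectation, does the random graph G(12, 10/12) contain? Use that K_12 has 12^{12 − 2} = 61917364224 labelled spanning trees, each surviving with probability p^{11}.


K_12 has 12^{12 − 2} = 61917364224 labelled spanning trees.
For each such spanning tree H, let X_H = 1 if all 11 edges of H are present in G. Then P[X_H = 1] = p^{11} = (5/6)^{11} = 48828125/362797056.
Summing the indicators: E[X] = Σ_H E[X_H] = 61917364224 · p^{11} = 61917364224 · 48828125/362797056 = 25000000000/3.
Numerically: E[X] ≈ 8.333e+09.

E[X] = 61917364224 · (5/6)^{11} = 25000000000/3 ≈ 8.333e+09.


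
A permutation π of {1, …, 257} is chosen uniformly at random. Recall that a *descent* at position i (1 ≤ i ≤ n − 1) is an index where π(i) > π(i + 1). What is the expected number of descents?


Write X = Σ X_I over i = 1, …, 256, with X_I the indicator of one descent.
There are 256 indicators.
For each fixed i, the pair (π(i), π(i+1)) is a uniformly random ordered pair of distinct values from {1, …, 257}; by symmetry P[π(i) > π(i+1)] = 1/2.
By linearity: E[X] = 256 · (1/2) = (257 − 1) · (1/2) = 128 ≈ 128.000000.

E[X] = 128 = 128.000000.


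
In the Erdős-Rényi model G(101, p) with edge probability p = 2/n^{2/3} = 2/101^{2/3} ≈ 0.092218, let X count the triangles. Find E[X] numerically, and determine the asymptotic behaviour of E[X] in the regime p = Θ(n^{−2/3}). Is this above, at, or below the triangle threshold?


Number of potential triangles: C(101, 3) = 166650.
Each occurs with probability p³ ≈ (0.092218)³ ≈ 7.8423684e-04.
By linearity: E[X] = C(101, 3)·p³ ≈ 166650 · 7.8423684e-04 ≈ 130.69307.
Since α = 2/3 < 1, p = c/n^{2/3} ≫ 1/n is above the triangle threshold p ~ 1/n. Asymptotically E[X] ~ (c³/6)·n^{3(1−α)} = (2³/6)·n^{1} → ∞; triangles are abundant w.h.p.

E[X] ≈ 130.69307; in regime p = Θ(1/n^{2/3}) E[X] diverges (above the triangle threshold p ~ 1/n).


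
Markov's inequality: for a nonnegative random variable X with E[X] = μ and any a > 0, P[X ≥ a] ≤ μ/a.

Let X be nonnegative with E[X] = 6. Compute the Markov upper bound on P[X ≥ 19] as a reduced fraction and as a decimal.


μ = E[X] = 6, a = 19.
Markov: P[X ≥ 19] ≤ μ/a = (6)/19 = 6/19.
Numerically: ≈ 0.31579.
(Since a = 19 > μ = 6.00000, the bound 6/19 is < 1 and informative.)

P[X ≥ 19] ≤ 6/19 ≈ 0.31579.


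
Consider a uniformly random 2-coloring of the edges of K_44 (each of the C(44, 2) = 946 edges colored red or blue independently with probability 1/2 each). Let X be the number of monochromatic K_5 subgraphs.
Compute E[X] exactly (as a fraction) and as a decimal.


Let X = Σ_S X_S over the C(44, 5) = 1086008 subsets S of size 5, where X_S = 1 if the K_5 on S is monochromatic.
For a fixed S, the K_5 on S has C(5, 2) = 10 edges. P[all 10 edges red] = (1/2)^10, and likewise for blue, so P[monochromatic] = 2·(1/2)^10 = 2^{1 − 10} = 1/512.
By linearity: E[X] = C(44, 5) · 2^{1 − 10} = 1086008 · 1/512 = 135751/64.
Numerically: E[X] ≈ 2121.10938.

E[X] = C(44,5)·2^(1−C(5,2)) = 135751/64 ≈ 2121.10938.


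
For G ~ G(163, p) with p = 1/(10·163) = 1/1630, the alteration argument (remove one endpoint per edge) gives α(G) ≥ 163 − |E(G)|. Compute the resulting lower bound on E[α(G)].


E[|E(G)|] = C(163, 2)·p = 13203 · (1/1630) = 81/10.
E[α(G)] ≥ n − E[|E(G)|] = 163 − 81/10 = 1549/10.
Numerically: ≈ 154.900.
(This is only a lower bound; the true E[α(G)] may be larger.)

E[α(G)] ≥ 1549/10 ≈ 154.900.


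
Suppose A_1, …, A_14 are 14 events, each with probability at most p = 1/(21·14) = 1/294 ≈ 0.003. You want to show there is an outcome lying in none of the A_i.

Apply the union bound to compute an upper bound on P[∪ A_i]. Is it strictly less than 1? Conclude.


Union bound: P[∪_{i=1}^{14} A_i] ≤ Σ_i P[A_i] ≤ 14·p = 14·(1/294) = 1/21.
Numerically: 1/21 ≈ 0.048.
Is 1/21 < 1? YES.
Since P[∪ A_i] ≤ 1/21 < 1, the complement has P[∩ A_i^c] ≥ 1 − 1/21 = 20/21 > 0, so some outcome avoids every A_i.

14·p = 1/21 ≈ 0.048; existence CERTIFIED by the union bound.


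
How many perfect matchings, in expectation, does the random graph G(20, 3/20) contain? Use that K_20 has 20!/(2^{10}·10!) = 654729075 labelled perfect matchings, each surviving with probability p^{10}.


K_20 has 20!/(2^{10}·10!) = 654729075 labelled perfect matchings.
For each such perfect matching H, let X_H = 1 if all 10 edges of H are present in G. Then P[X_H = 1] = p^{10} = (3/20)^{10} = 59049/10240000000000.
By linearity of expectation: E[X] = Σ_H E[X_H] = 654729075 · p^{10} = 654729075 · 59049/10240000000000 = 1546443885987/409600000000.
Numerically: E[X] ≈ 3.78.

E[X] = 654729075 · (3/20)^{10} = 1546443885987/409600000000 ≈ 3.78.


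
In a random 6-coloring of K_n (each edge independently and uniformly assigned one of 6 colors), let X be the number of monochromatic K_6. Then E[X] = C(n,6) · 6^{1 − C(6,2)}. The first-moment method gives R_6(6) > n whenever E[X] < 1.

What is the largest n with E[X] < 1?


We need C(n, 6) · 6^{1 − 15} < 1, i.e. C(n, 6) < 6^{15 − 1} = 78364164096.
Check values of n near the boundary:
  n = 192: C(192, 6) = 64300886496; 64300886496 < 78364164096? YES
  n = 193: C(193, 6) = 66364016544; 66364016544 < 78364164096? YES
  n = 194: C(194, 6) = 68482017072; 68482017072 < 78364164096? YES
  n = 195: C(195, 6) = 70656049360; 70656049360 < 78364164096? YES
  n = 196: C(196, 6) = 72887293024; 72887293024 < 78364164096? YES
  n = 197: C(197, 6) = 75176946208; 75176946208 < 78364164096? YES
  n = 198: C(198, 6) = 77526225777; 77526225777 < 78364164096? YES
  n = 199: C(199, 6) = 79936367511; 79936367511 < 78364164096? NO
  n = 200: C(200, 6) = 82408626300; 82408626300 < 78364164096? NO
  n = 201: C(201, 6) = 84944276340; 84944276340 < 78364164096? NO
The largest n with C(n, 6) < 78364164096 is n = 198 (where E[X] = 25842075259/26121388032 ≈ 0.98931). Hence R_6(6) > 198, i.e. R_6(6) ≥ 199.

Largest n = 198; hence R_6(6) > 198.


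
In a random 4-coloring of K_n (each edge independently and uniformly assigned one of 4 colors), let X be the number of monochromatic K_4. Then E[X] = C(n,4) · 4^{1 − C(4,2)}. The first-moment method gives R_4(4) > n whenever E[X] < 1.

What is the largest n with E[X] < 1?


We need C(n, 4) · 4^{1 − 6} < 1, i.e. C(n, 4) < 4^{6 − 1} = 1024.
Check values of n near the boundary:
  n = 13: C(13, 4) = 715; 715 < 1024? YES
  n = 14: C(14, 4) = 1001; 1001 < 1024? YES
  n = 15: C(15, 4) = 1365; 1365 < 1024? NO
  n = 16: C(16, 4) = 1820; 1820 < 1024? NO
The largest n with C(n, 4) < 1024 is n = 14 (where E[X] = 1001/1024 ≈ 0.977539). Hence R_4(4) > 14, i.e. R_4(4) ≥ 15.

Largest n = 14; hence R_4(4) > 14.


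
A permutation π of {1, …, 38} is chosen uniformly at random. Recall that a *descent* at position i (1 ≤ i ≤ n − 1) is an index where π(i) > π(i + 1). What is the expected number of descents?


Write X = Σ X_I over i = 1, …, 37, with X_I the indicator of one descent.
There are 37 indicators.
For each fixed i, the pair (π(i), π(i+1)) is a uniformly random ordered pair of distinct values from {1, …, 38}; by symmetry P[π(i) > π(i+1)] = 1/2.
By linearity: E[X] = 37 · (1/2) = (38 − 1) · (1/2) = 37/2 ≈ 18.50000.

E[X] = 37/2 = 18.50000.


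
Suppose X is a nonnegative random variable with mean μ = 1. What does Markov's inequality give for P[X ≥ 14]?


μ = E[X] = 1, a = 14.
Markov: P[X ≥ 14] ≤ μ/a = (1)/14 = 1/14.
Numerically: ≈ 0.0714.
(Since a = 14 > μ = 1.0000, the bound 1/14 is < 1 and informative.)

P[X ≥ 14] ≤ 1/14 ≈ 0.0714.


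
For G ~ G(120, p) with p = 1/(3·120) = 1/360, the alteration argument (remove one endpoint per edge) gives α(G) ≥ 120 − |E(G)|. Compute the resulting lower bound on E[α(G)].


E[|E(G)|] = C(120, 2)·p = 7140 · (1/360) = 119/6.
E[α(G)] ≥ n − E[|E(G)|] = 120 − 119/6 = 601/6.
Numerically: ≈ 100.167.
(This is only a lower bound; the true E[α(G)] may be larger.)

E[α(G)] ≥ 601/6 ≈ 100.167.


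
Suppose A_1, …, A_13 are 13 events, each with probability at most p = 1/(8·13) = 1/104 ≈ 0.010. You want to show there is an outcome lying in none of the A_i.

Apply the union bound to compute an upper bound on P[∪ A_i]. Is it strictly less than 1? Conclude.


Union bound: P[∪_{i=1}^{13} A_i] ≤ Σ_i P[A_i] ≤ 13·p = 13·(1/104) = 1/8.
Numerically: 1/8 ≈ 0.125.
Is 1/8 < 1? YES.
Since P[∪ A_i] ≤ 1/8 < 1, the complement has P[∩ A_i^c] ≥ 1 − 1/8 = 7/8 > 0, so some outcome avoids every A_i.

13·p = 1/8 ≈ 0.125; existence CERTIFIED by the union bound.


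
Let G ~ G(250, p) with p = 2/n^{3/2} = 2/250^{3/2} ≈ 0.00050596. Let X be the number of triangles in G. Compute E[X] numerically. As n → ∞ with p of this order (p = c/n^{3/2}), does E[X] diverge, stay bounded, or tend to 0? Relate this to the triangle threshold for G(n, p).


Number of potential triangles: C(250, 3) = 2573000.
Each occurs with probability p³ ≈ (0.00050596)³ ≈ 1.2952689e-10.
By linearity: E[X] = C(250, 3)·p³ ≈ 2573000 · 1.2952689e-10 ≈ 0.00033.
Since α = 3/2 > 1, p = c/n^{3/2} = o(1/n) is below the triangle threshold p ~ 1/n. Asymptotically E[X] ~ (c³/6)·n^{3(1−α)} = (2³/6)·n^{-1.5} → 0, so by Markov's inequality G has no triangles w.h.p.

E[X] ≈ 0.00033; in regime p = Θ(1/n^{3/2}) E[X] tends to 0 (below the triangle threshold p ~ 1/n).


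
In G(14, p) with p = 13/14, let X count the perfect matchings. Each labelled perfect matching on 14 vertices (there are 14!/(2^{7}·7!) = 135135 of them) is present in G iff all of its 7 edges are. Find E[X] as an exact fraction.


K_14 has 14!/(2^{7}·7!) = 135135 labelled perfect matchings.
For each such perfect matching H, let X_H = 1 if all 7 edges of H are present in G. Then P[X_H = 1] = p^{7} = (13/14)^{7} = 62748517/105413504.
Summing the indicators: E[X] = Σ_H E[X_H] = 135135 · p^{7} = 135135 · 62748517/105413504 = 1211360120685/15059072.
Numerically: E[X] ≈ 8.044e+04.

E[X] = 135135 · (13/14)^{7} = 1211360120685/15059072 ≈ 8.044e+04.


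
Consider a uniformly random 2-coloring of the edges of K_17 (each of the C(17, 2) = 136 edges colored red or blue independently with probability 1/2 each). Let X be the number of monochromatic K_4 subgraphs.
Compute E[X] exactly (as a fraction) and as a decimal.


Let X = Σ_S X_S over the C(17, 4) = 2380 subsets S of size 4, where X_S = 1 if the K_4 on S is monochromatic.
For a fixed S, the K_4 on S has C(4, 2) = 6 edges. P[all 6 edges red] = (1/2)^6, and likewise for blue, so P[monochromatic] = 2·(1/2)^6 = 2^{1 − 6} = 1/32.
By linearity of expectation: E[X] = C(17, 4) · 2^{1 − 6} = 2380 · 1/32 = 595/8.
Numerically: E[X] ≈ 74.375.

E[X] = C(17,4)·2^(1−C(4,2)) = 595/8 ≈ 74.375.


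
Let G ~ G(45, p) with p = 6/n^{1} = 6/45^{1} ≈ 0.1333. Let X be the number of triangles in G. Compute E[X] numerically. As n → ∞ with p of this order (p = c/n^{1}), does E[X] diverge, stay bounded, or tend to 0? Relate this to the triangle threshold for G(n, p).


Number of potential triangles: C(45, 3) = 14190.
Each occurs with probability p³ ≈ (0.1333)³ ≈ 2.370370e-03.
By linearity: E[X] = C(45, 3)·p³ ≈ 14190 · 2.370370e-03 ≈ 33.6356.
Here α = 1, so p = 6/n is exactly at the triangle threshold p ~ 1/n. Asymptotically E[X] → c³/6 = 6³/6 = 36 ≈ 36.0000, a bounded constant. In this regime the triangle count is asymptotically Poisson(c³/6).

E[X] ≈ 33.6356; in regime p = Θ(1/n^{1}) E[X] stays bounded (at the triangle threshold p ~ 1/n).


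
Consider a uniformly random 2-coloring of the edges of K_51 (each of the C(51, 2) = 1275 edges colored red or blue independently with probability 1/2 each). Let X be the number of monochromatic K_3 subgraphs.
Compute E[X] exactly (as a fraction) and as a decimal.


Let X = Σ_S X_S over the C(51, 3) = 20825 subsets S of size 3, where X_S = 1 if the K_3 on S is monochromatic.
For a fixed S, the K_3 on S has C(3, 2) = 3 edges. P[all 3 edges red] = (1/2)^3, and likewise for blue, so P[monochromatic] = 2·(1/2)^3 = 2^{1 − 3} = 1/4.
By linearity: E[X] = C(51, 3) · 2^{1 − 3} = 20825 · 1/4 = 20825/4.
Numerically: E[X] ≈ 5206.25000.

E[X] = C(51,3)·2^(1−C(3,2)) = 20825/4 ≈ 5206.25000.


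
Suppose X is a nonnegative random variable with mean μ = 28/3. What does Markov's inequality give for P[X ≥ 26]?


μ = E[X] = 28/3, a = 26.
Markov: P[X ≥ 26] ≤ μ/a = (28/3)/26 = 14/39.
Numerically: ≈ 0.359.
(Since a = 26 > μ = 9.333, the bound 14/39 is < 1 and informative.)

P[X ≥ 26] ≤ 14/39 ≈ 0.359.


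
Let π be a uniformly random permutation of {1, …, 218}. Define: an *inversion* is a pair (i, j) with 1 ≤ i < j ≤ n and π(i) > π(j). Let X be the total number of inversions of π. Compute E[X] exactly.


Write X = Σ X_I over the C(218, 2) = 23653 pairs i < j, with X_I the indicator of one inversion.
There are 23653 indicators.
For each fixed pair i < j, the values π(i) and π(j) are two distinct elements of {1, …, 218} in uniformly random order; by symmetry P[π(i) > π(j)] = 1/2.
By linearity: E[X] = 23653 · (1/2) = C(218, 2) · (1/2) = 23653/2 = 23653/2 ≈ 11826.50000.

E[X] = 23653/2 = 11826.50000.


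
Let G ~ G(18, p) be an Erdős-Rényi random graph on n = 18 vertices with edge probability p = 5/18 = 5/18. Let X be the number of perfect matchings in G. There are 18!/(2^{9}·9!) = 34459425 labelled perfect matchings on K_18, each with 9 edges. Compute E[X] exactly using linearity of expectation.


K_18 has 18!/(2^{9}·9!) = 34459425 labelled perfect matchings.
For each such perfect matching H, let X_H = 1 if all 9 edges of H are present in G. Then P[X_H = 1] = p^{9} = (5/18)^{9} = 1953125/198359290368.
By linearity of expectation: E[X] = Σ_H E[X_H] = 34459425 · p^{9} = 34459425 · 1953125/198359290368 = 830908203125/2448880128.
Numerically: E[X] ≈ 339.

E[X] = 34459425 · (5/18)^{9} = 830908203125/2448880128 ≈ 339.


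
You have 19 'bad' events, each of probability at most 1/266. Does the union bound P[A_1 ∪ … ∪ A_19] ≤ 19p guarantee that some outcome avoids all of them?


Union bound: P[∪_{i=1}^{19} A_i] ≤ Σ_i P[A_i] ≤ 19·p = 19·(1/266) = 1/14.
Numerically: 1/14 ≈ 0.0714.
Is 1/14 < 1? YES.
Since P[∪ A_i] ≤ 1/14 < 1, the complement has P[∩ A_i^c] ≥ 1 − 1/14 = 13/14 > 0, so some outcome avoids every A_i.

19·p = 1/14 ≈ 0.0714; existence CERTIFIED by the union bound.


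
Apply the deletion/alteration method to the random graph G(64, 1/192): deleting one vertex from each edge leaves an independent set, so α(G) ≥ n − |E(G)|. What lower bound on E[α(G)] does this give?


E[|E(G)|] = C(64, 2)·p = 2016 · (1/192) = 21/2.
E[α(G)] ≥ n − E[|E(G)|] = 64 − 21/2 = 107/2.
Numerically: ≈ 53.5000.
(This is only a lower bound; the true E[α(G)] may be larger.)

E[α(G)] ≥ 107/2 ≈ 53.5000.


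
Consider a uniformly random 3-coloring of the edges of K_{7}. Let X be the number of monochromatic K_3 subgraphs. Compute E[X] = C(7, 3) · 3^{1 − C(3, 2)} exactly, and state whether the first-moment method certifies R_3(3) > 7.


E[X] = C(7, 3) · 3^{1 − 3} = 35 · 3^{−2} = 35/9.
As a reduced fraction: E[X] = 35/9 ≈ 3.88889.
Is E[X] < 1? NO.
Since E[X] ≥ 1, the first-moment bound is inconclusive at n = 7; it does NOT by itself certify R_3(3) > 7.

E[X] = 35/9 ≈ 3.88889; E[X] ≥ 1; first-moment method inconclusive here.
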